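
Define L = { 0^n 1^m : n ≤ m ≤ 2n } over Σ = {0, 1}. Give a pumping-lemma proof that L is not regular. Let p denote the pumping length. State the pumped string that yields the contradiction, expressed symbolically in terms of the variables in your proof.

Assume L is regular; let p be its pumping constant.
Take w = 0^p 1^p ∈ L (since p ≤ p ≤ 2p), with |w| = 2p ≥ p.
By the pumping lemma, w = xyz with |xy| ≤ p and y is nonempty.
Because |xy| ≤ p and w begins with p copies of 0, we have y = 0^k with 1 ≤ k ≤ p.
Pump with i = 2: xy^2z = 0^{p+k} 1^p. Now n = p+k > p = m, so the condition n ≤ m fails. Thus xy^2z ∉ L.
Contradiction. Therefore L is not regular.

0^{p+k} 1^p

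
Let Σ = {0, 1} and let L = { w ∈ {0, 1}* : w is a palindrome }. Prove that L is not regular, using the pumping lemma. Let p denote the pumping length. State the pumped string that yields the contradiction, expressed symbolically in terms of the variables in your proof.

0^{p+k} 1 0^p

Suppose for contradiction that L is regular, and let p be the pumping length.
Take w = 0^p 1 0^p, a palindrome of length 2p+1 ≥ p.
Write w = xyz as guaranteed by the lemma, with |xy| ≤ p and y is nonempty.
The first p characters of w are 0's, so xy (and hence y) consists only of 0's. Write y = 0^k, 1 ≤ k ≤ p.
Pump with i = 2: xy^2z = 0^{p+k} 1 0^p. Its reverse is 0^p 1 0^{p+k}, which differs from xy^2z since k ≥ 1. So xy^2z is not a palindrome and xy^2z ∉ L.
This contradicts the pumping lemma, so L is not regular.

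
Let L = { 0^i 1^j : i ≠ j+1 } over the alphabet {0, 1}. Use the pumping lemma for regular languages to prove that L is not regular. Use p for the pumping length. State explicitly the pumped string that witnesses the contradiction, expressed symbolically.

Assume L is regular; let p be its pumping constant.
Choose w = 0^p 1^{p+p!-1}. Since p ≠ (p+p!-1)+1 = p+p!, w ∈ L; and |w| ≥ p.
By the pumping lemma, w = xyz with |xy| ≤ p and |y| ≥ 1.
Because |xy| ≤ p and w begins with p copies of 0, we have y = 0^k with 1 ≤ k ≤ p.
Since 1 ≤ k ≤ p, k divides p!; set t = 1 + p!/k. Then xy^t z has p + (p!/k)·k = p + p! copies of 0. Now the 0-count is p+p! and (1-count)+1 = (p+p!-1)+1 = p+p!, so i ≠ j+1 fails. So xy^t z = 0^{p+p!} 1^{p+p!-1} ∉ L.
This is a contradiction; hence L is not regular.

0^{p+p!} 1^{p+p!-1}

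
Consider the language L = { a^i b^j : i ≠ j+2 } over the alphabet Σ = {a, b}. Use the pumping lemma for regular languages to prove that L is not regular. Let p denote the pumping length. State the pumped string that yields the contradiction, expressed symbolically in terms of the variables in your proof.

Suppose for contradiction that L is regular, and let p be the pumping length.
Choose w = a^p b^{p+p!-2}. Since p ≠ (p+p!-2)+2 = p+p!, w ∈ L; and |w| ≥ p.
Write w = xyz as guaranteed by the lemma, with |xy| ≤ p and |y| > 0.
Because |xy| ≤ p and w begins with p copies of a, we have y = a^k with 1 ≤ k ≤ p.
Since 1 ≤ k ≤ p, k divides p!; set t = 1 + p!/k. Then xy^t z has p + (p!/k)·k = p + p! copies of a. Now the a-count is p+p! and (b-count)+2 = (p+p!-2)+2 = p+p!, so i ≠ j+2 fails. So xy^t z = a^{p+p!} b^{p+p!-2} ∉ L.
This contradicts the pumping lemma, so L is not regular.

a^{p+p!} b^{p+p!-2}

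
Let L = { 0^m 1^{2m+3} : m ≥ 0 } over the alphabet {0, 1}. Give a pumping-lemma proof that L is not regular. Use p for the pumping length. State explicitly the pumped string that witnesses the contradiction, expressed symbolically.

0^{p+k} 1^{2p+3}

Assume L is regular; let p be its pumping constant.
Let w = 0^p 1^{2p+3} ∈ L; note |w| = 3p+3 ≥ p.
Write w = xyz as guaranteed by the lemma, with |xy| ≤ p and y is nonempty.
Since the first p symbols of w are all 0's and |xy| ≤ p, y lies entirely in the leading 0-block: y = 0^k for some k with 1 ≤ k ≤ p.
Pump with i = 2: xy^2z = 0^{p+k} 1^{2p+3}. For this to lie in L we would need 2p+3 = 2(p+k)+3, which forces k = 0. But k ≥ 1, so xy^2z ∉ L.
Contradiction. Therefore L is not regular.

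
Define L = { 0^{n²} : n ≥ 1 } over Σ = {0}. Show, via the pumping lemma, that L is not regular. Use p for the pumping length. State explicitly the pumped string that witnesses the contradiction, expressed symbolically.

Toward a contradiction, assume L is regular with pumping length p.
Take w = 0^{p²} ∈ L with |w| = p² ≥ p.
By the pumping lemma, w = xyz with |xy| ≤ p and |y| > 0.
Then y = 0^k for some k with 1 ≤ k ≤ p.
Pump with i = 2: xy^2z = 0^{p²+k}. Since 1 ≤ k ≤ p, p² < p²+k ≤ p²+p < (p+1)², so p²+k lies strictly between consecutive squares and is not a perfect square. So xy^2z ∉ L.
This is a contradiction; hence L is not regular.

0^{p²+k}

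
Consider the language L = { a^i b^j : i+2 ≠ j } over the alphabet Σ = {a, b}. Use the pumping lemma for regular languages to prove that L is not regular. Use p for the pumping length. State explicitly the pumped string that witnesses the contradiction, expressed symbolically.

a^{p+p!} b^{p+p!+2}

Toward a contradiction, assume L is regular with pumping length p.
Choose w = a^p b^{p+p!+2}. Since p ≠ (p+p!+2)-2 = p+p!, w ∈ L; and |w| ≥ p.
By the pumping lemma, w = xyz with |xy| ≤ p and |y| > 0.
Because |xy| ≤ p and w begins with p copies of a, we have y = a^k with 1 ≤ k ≤ p.
Since 1 ≤ k ≤ p, k divides p!; set t = 1 + p!/k. Then xy^t z has p + (p!/k)·k = p + p! copies of a. Now the a-count is p+p! and (b-count)-2 = (p+p!+2)-2 = p+p!, so i+2 ≠ j fails. So xy^t z = a^{p+p!} b^{p+p!+2} ∉ L.
Contradiction. Therefore L is not regular.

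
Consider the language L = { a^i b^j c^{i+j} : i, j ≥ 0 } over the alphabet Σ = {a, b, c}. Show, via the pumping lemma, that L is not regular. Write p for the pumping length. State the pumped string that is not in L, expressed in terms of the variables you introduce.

Assume L is regular. Let p be the pumping length given by the pumping lemma.
Take w = a^p b^p c^{2p} ∈ L (with i=j=p, i+j=2p), |w| = 4p ≥ p.
The pumping lemma gives a decomposition w = xyz where |xy| ≤ p and |y| ≥ 1.
Because |xy| ≤ p and w begins with p copies of a, we have y = a^k with 1 ≤ k ≤ p.
Consider xy^2z = a^{p+k} b^p c^{2p}. Now the a- and b-counts sum to 2p+k, but the c-count is 2p ≠ 2p+k. So xy^2z ∉ L.
This contradicts the pumping lemma, so L is not regular.

a^{p+k} b^p c^{2p}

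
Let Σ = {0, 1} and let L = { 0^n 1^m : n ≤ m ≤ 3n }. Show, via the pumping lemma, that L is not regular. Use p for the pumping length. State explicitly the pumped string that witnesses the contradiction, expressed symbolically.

0^{p+k} 1^p

Assume L is regular. Let p be the pumping length given by the pumping lemma.
Take w = 0^p 1^p ∈ L (since p ≤ p ≤ 3p), with |w| = 2p ≥ p.
The pumping lemma gives a decomposition w = xyz where |xy| ≤ p and |y| ≥ 1.
Because |xy| ≤ p and w begins with p copies of 0, we have y = 0^k with 1 ≤ k ≤ p.
Pump with i = 2: xy^2z = 0^{p+k} 1^p. Now n = p+k > p = m, so the condition n ≤ m fails. Thus xy^2z ∉ L.
Contradiction. Therefore L is not regular.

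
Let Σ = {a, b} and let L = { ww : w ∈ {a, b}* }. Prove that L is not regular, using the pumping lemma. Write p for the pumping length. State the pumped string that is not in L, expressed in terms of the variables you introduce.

a^{p+k} b^p a^p b^p

Assume L is regular. Let p be the pumping length given by the pumping lemma.
Take w = a^p b^p a^p b^p = uu where u = a^pb^p; then w ∈ L and |w| = 4p ≥ p.
Write w = xyz as guaranteed by the lemma, with |xy| ≤ p and |y| > 0.
Since the first p symbols of w are all a's and |xy| ≤ p, y lies entirely in the leading a-block: y = a^k for some k with 1 ≤ k ≤ p.
Pump with i = 2: xy^2z = a^{p+k} b^p a^p b^p, of length 4p+k. Suppose this equals vv. The string starts with a and ends with b, so v does too; thus the boundary between the two copies of v is a b→a transition. There is exactly one such transition, at position 2p+k, so |v| = 2p+k and |vv| = 4p+2k ≠ 4p+k since k ≥ 1. So xy^2z ∉ L.
Contradiction. Therefore L is not regular.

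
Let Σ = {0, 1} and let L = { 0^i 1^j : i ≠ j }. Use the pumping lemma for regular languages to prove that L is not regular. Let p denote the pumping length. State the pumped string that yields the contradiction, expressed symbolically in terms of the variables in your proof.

0^{p+p!} 1^{p+p!}

Toward a contradiction, assume L is regular with pumping length p.
Choose w = 0^p 1^{p+p!}. Since p ≠ p+p!, w ∈ L; and |w| ≥ p.
Write w = xyz as guaranteed by the lemma, with |xy| ≤ p and |y| > 0.
The first p characters of w are 0's, so xy (and hence y) consists only of 0's. Write y = 0^k, 1 ≤ k ≤ p.
Since 1 ≤ k ≤ p, k divides p!; set t = 1 + p!/k. Then xy^t z has p + (p!/k)·k = p + p! copies of 0. Now the 0-count equals the 1-count, so i ≠ j fails. So xy^t z = 0^{p+p!} 1^{p+p!} ∉ L.
This is a contradiction; hence L is not regular.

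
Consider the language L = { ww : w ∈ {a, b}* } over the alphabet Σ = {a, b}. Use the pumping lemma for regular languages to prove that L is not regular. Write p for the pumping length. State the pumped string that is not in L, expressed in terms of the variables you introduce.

a^{p+k} b^p a^p b^p

Assume L is regular. Let p be the pumping length given by the pumping lemma.
Take w = a^p b^p a^p b^p = uu where u = a^pb^p; then w ∈ L and |w| = 4p ≥ p.
By the pumping lemma, w = xyz with |xy| ≤ p and |y| ≥ 1.
The first p characters of w are a's, so xy (and hence y) consists only of a's. Write y = a^k, 1 ≤ k ≤ p.
Pump with i = 2: xy^2z = a^{p+k} b^p a^p b^p, of length 4p+k. Suppose this equals vv. The string starts with a and ends with b, so v does too; thus the boundary between the two copies of v is a b→a transition. There is exactly one such transition, at position 2p+k, so |v| = 2p+k and |vv| = 4p+2k ≠ 4p+k since k ≥ 1. So xy^2z ∉ L.
Contradiction. Therefore L is not regular.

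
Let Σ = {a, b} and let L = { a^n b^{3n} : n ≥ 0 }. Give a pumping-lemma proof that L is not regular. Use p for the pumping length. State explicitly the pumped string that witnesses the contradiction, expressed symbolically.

Toward a contradiction, assume L is regular with pumping length p.
Choose w = a^p b^{3p}, which is in L with |w| = 4p ≥ p.
Write w = xyz as guaranteed by the lemma, with |xy| ≤ p and |y| ≥ 1.
Because |xy| ≤ p and w begins with p copies of a, we have y = a^k with 1 ≤ k ≤ p.
Pump with i = 2: xy^2z = a^{p+k} b^{3p}. For this to lie in L we would need 3p = 3(p+k), which forces k = 0. But k ≥ 1, so xy^2z ∉ L.
This contradicts the pumping lemma, so L is not regular.

a^{p+k} b^{3p}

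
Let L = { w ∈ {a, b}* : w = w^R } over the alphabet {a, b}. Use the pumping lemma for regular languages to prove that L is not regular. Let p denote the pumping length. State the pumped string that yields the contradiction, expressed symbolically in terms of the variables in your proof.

a^{p+k} b a^p

Assume L is regular. Let p be the pumping length given by the pumping lemma.
Take w = a^p b a^p, a palindrome of length 2p+1 ≥ p.
The pumping lemma gives a decomposition w = xyz where |xy| ≤ p and y is nonempty.
Since the first p symbols of w are all a's and |xy| ≤ p, y lies entirely in the leading a-block: y = a^k for some k with 1 ≤ k ≤ p.
Pump with i = 2: xy^2z = a^{p+k} b a^p. Its reverse is a^p b a^{p+k}, which differs from xy^2z since k ≥ 1. So xy^2z is not a palindrome and xy^2z ∉ L.
This is a contradiction; hence L is not regular.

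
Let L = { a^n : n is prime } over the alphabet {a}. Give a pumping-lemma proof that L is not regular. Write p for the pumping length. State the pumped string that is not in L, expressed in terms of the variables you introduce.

Toward a contradiction, assume L is regular with pumping length p.
Let q be a prime with q ≥ p+2 (infinitely many primes exist), and take w = a^q ∈ L with |w| = q ≥ p.
The pumping lemma gives a decomposition w = xyz where |xy| ≤ p and |y| > 0.
Then y = a^k for some k with 1 ≤ k ≤ p.
Since 1 ≤ k ≤ p, |xz| = q-k. Pump with i = q+1: |xy^{q+1}z| = (q-k)+(q+1)k = q+qk = q(1+k), which is composite (both factors ≥ 2). So xy^{q+1}z = a^{q(1+k)} ∉ L.
Contradiction. Therefore L is not regular.

a^{q(1+k)}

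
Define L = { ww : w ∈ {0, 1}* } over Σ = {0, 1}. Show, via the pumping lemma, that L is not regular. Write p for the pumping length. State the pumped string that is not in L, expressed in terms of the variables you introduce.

0^{p+k} 1^p 0^p 1^p

Assume L is regular; let p be its pumping constant.
Take w = 0^p 1^p 0^p 1^p = uu where u = 0^p1^p; then w ∈ L and |w| = 4p ≥ p.
By the pumping lemma, w = xyz with |xy| ≤ p and |y| ≥ 1.
Because |xy| ≤ p and w begins with p copies of 0, we have y = 0^k with 1 ≤ k ≤ p.
Pump with i = 2: xy^2z = 0^{p+k} 1^p 0^p 1^p, of length 4p+k. Suppose this equals vv. The string starts with 0 and ends with 1, so v does too; thus the boundary between the two copies of v is a 1→0 transition. There is exactly one such transition, at position 2p+k, so |v| = 2p+k and |vv| = 4p+2k ≠ 4p+k since k ≥ 1. So xy^2z ∉ L.
This contradicts the pumping lemma, so L is not regular.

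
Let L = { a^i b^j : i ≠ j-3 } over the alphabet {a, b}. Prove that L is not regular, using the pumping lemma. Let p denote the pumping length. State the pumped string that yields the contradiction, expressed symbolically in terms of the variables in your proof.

a^{p+p!} b^{p+p!+3}

Assume L is regular; let p be its pumping constant.
Choose w = a^p b^{p+p!+3}. Since p ≠ (p+p!+3)-3 = p+p!, w ∈ L; and |w| ≥ p.
By the pumping lemma, w = xyz with |xy| ≤ p and |y| ≥ 1.
The first p characters of w are a's, so xy (and hence y) consists only of a's. Write y = a^k, 1 ≤ k ≤ p.
Since 1 ≤ k ≤ p, k divides p!; set t = 1 + p!/k. Then xy^t z has p + (p!/k)·k = p + p! copies of a. Now the a-count is p+p! and (b-count)-3 = (p+p!+3)-3 = p+p!, so i ≠ j-3 fails. So xy^t z = a^{p+p!} b^{p+p!+3} ∉ L.
This contradicts the pumping lemma, so L is not regular.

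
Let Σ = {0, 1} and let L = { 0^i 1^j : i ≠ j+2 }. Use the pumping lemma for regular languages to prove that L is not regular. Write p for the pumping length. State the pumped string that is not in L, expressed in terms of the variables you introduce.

Toward a contradiction, assume L is regular with pumping length p.
Choose w = 0^p 1^{p+p!-2}. Since p ≠ (p+p!-2)+2 = p+p!, w ∈ L; and |w| ≥ p.
By the pumping lemma, w = xyz with |xy| ≤ p and |y| > 0.
The first p characters of w are 0's, so xy (and hence y) consists only of 0's. Write y = 0^k, 1 ≤ k ≤ p.
Since 1 ≤ k ≤ p, k divides p!; set t = 1 + p!/k. Then xy^t z has p + (p!/k)·k = p + p! copies of 0. Now the 0-count is p+p! and (1-count)+2 = (p+p!-2)+2 = p+p!, so i ≠ j+2 fails. So xy^t z = 0^{p+p!} 1^{p+p!-2} ∉ L.
This contradicts the pumping lemma, so L is not regular.

0^{p+p!} 1^{p+p!-2}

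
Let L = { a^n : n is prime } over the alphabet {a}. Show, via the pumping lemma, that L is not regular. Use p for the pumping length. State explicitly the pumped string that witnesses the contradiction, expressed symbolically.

a^{q(1+k)}

Assume L is regular; let p be its pumping constant.
Let q be a prime with q ≥ p+2 (infinitely many primes exist), and take w = a^q ∈ L with |w| = q ≥ p.
By the pumping lemma, w = xyz with |xy| ≤ p and y is nonempty.
Then y = a^k for some k with 1 ≤ k ≤ p.
Since 1 ≤ k ≤ p, |xz| = q-k. Pump with i = q+1: |xy^{q+1}z| = (q-k)+(q+1)k = q+qk = q(1+k), which is composite (both factors ≥ 2). So xy^{q+1}z = a^{q(1+k)} ∉ L.
This is a contradiction; hence L is not regular.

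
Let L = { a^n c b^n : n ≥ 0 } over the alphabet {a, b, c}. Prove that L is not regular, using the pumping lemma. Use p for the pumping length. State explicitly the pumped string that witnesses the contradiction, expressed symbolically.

a^{p+k} c b^p

Assume L is regular. Let p be the pumping length given by the pumping lemma.
Take w = a^p c b^p ∈ L with |w| = 2p+1 ≥ p.
Write w = xyz as guaranteed by the lemma, with |xy| ≤ p and |y| ≥ 1.
The first p characters of w are a's, so xy (and hence y) consists only of a's. Write y = a^k, 1 ≤ k ≤ p.
Pump with i = 2: xy^2z = a^{p+k} c b^p, which would require p+k = p. But k ≥ 1, so xy^2z ∉ L.
This contradicts the pumping lemma, so L is not regular.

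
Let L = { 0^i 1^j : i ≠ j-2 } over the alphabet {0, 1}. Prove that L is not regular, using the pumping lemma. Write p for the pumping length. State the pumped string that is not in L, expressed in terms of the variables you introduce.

0^{p+p!} 1^{p+p!+2}

Toward a contradiction, assume L is regular with pumping length p.
Choose w = 0^p 1^{p+p!+2}. Since p ≠ (p+p!+2)-2 = p+p!, w ∈ L; and |w| ≥ p.
By the pumping lemma, w = xyz with |xy| ≤ p and |y| ≥ 1.
Because |xy| ≤ p and w begins with p copies of 0, we have y = 0^k with 1 ≤ k ≤ p.
Since 1 ≤ k ≤ p, k divides p!; set t = 1 + p!/k. Then xy^t z has p + (p!/k)·k = p + p! copies of 0. Now the 0-count is p+p! and (1-count)-2 = (p+p!+2)-2 = p+p!, so i ≠ j-2 fails. So xy^t z = 0^{p+p!} 1^{p+p!+2} ∉ L.
This contradicts the pumping lemma, so L is not regular.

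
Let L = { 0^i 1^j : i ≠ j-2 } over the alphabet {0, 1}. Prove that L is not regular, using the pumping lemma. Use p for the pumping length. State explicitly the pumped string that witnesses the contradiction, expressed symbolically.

0^{p+p!} 1^{p+p!+2}

Assume L is regular. Let p be the pumping length given by the pumping lemma.
Choose w = 0^p 1^{p+p!+2}. Since p ≠ (p+p!+2)-2 = p+p!, w ∈ L; and |w| ≥ p.
The pumping lemma gives a decomposition w = xyz where |xy| ≤ p and |y| > 0.
Since the first p symbols of w are all 0's and |xy| ≤ p, y lies entirely in the leading 0-block: y = 0^k for some k with 1 ≤ k ≤ p.
Since 1 ≤ k ≤ p, k divides p!; set t = 1 + p!/k. Then xy^t z has p + (p!/k)·k = p + p! copies of 0. Now the 0-count is p+p! and (1-count)-2 = (p+p!+2)-2 = p+p!, so i ≠ j-2 fails. So xy^t z = 0^{p+p!} 1^{p+p!+2} ∉ L.
Contradiction. Therefore L is not regular.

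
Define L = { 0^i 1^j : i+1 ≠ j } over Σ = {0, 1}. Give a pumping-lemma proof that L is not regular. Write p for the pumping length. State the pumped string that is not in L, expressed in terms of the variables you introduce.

Assume L is regular; let p be its pumping constant.
Choose w = 0^p 1^{p+p!+1}. Since p ≠ (p+p!+1)-1 = p+p!, w ∈ L; and |w| ≥ p.
Write w = xyz as guaranteed by the lemma, with |xy| ≤ p and |y| ≥ 1.
Since the first p symbols of w are all 0's and |xy| ≤ p, y lies entirely in the leading 0-block: y = 0^k for some k with 1 ≤ k ≤ p.
Since 1 ≤ k ≤ p, k divides p!; set t = 1 + p!/k. Then xy^t z has p + (p!/k)·k = p + p! copies of 0. Now the 0-count is p+p! and (1-count)-1 = (p+p!+1)-1 = p+p!, so i+1 ≠ j fails. So xy^t z = 0^{p+p!} 1^{p+p!+1} ∉ L.
This contradicts the pumping lemma, so L is not regular.

0^{p+p!} 1^{p+p!+1}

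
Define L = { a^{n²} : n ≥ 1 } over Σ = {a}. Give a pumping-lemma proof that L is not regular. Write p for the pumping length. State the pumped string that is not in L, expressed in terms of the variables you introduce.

Toward a contradiction, assume L is regular with pumping length p.
Take w = a^{p²} ∈ L with |w| = p² ≥ p.
By the pumping lemma, w = xyz with |xy| ≤ p and y is nonempty.
Then y = a^k for some k with 1 ≤ k ≤ p.
Pump with i = 2: xy^2z = a^{p²+k}. Since 1 ≤ k ≤ p, p² < p²+k ≤ p²+p < (p+1)², so p²+k lies strictly between consecutive squares and is not a perfect square. So xy^2z ∉ L.
Contradiction. Therefore L is not regular.

a^{p²+k}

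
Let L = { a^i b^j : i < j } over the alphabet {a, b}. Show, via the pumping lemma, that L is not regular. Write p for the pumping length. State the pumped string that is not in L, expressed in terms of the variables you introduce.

Assume L is regular; let p be its pumping constant.
Choose w = a^p b^{p+1} ∈ L, with |w| = 2p+1 ≥ p.
Write w = xyz as guaranteed by the lemma, with |xy| ≤ p and |y| > 0.
Because |xy| ≤ p and w begins with p copies of a, we have y = a^k with 1 ≤ k ≤ p.
Consider xy^2z = a^{p+k} b^{p+1}. Since k ≥ 1, the a-count p+k is at least p+1, so i < j fails; thus xy^2z ∉ L.
This is a contradiction; hence L is not regular.

a^{p+k} b^{p+1}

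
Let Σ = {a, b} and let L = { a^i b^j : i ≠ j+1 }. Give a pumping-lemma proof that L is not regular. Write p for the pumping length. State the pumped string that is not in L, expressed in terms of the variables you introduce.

Toward a contradiction, assume L is regular with pumping length p.
Choose w = a^p b^{p+p!-1}. Since p ≠ (p+p!-1)+1 = p+p!, w ∈ L; and |w| ≥ p.
By the pumping lemma, w = xyz with |xy| ≤ p and y is nonempty.
Because |xy| ≤ p and w begins with p copies of a, we have y = a^k with 1 ≤ k ≤ p.
Since 1 ≤ k ≤ p, k divides p!; set t = 1 + p!/k. Then xy^t z has p + (p!/k)·k = p + p! copies of a. Now the a-count is p+p! and (b-count)+1 = (p+p!-1)+1 = p+p!, so i ≠ j+1 fails. So xy^t z = a^{p+p!} b^{p+p!-1} ∉ L.
This contradicts the pumping lemma, so L is not regular.

a^{p+p!} b^{p+p!-1}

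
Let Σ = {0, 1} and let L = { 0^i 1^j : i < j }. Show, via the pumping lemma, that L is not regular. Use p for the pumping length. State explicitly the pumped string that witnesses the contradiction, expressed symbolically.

Assume L is regular; let p be its pumping constant.
Choose w = 0^p 1^{p+1} ∈ L, with |w| = 2p+1 ≥ p.
The pumping lemma gives a decomposition w = xyz where |xy| ≤ p and y is nonempty.
Because |xy| ≤ p and w begins with p copies of 0, we have y = 0^k with 1 ≤ k ≤ p.
Consider xy^2z = 0^{p+k} 1^{p+1}. Since k ≥ 1, the 0-count p+k is at least p+1, so i < j fails; thus xy^2z ∉ L.
Contradiction. Therefore L is not regular.

0^{p+k} 1^{p+1}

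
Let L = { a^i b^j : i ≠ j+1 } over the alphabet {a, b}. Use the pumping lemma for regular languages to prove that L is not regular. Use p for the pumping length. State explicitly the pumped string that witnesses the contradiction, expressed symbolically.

Assume L is regular; let p be its pumping constant.
Choose w = a^p b^{p+p!-1}. Since p ≠ (p+p!-1)+1 = p+p!, w ∈ L; and |w| ≥ p.
By the pumping lemma, w = xyz with |xy| ≤ p and y is nonempty.
Because |xy| ≤ p and w begins with p copies of a, we have y = a^k with 1 ≤ k ≤ p.
Since 1 ≤ k ≤ p, k divides p!; set t = 1 + p!/k. Then xy^t z has p + (p!/k)·k = p + p! copies of a. Now the a-count is p+p! and (b-count)+1 = (p+p!-1)+1 = p+p!, so i ≠ j+1 fails. So xy^t z = a^{p+p!} b^{p+p!-1} ∉ L.
Contradiction. Therefore L is not regular.

a^{p+p!} b^{p+p!-1}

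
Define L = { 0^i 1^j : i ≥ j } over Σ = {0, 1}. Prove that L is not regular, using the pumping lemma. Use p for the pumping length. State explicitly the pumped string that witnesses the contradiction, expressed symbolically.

0^{p-k} 1^p

Suppose for contradiction that L is regular, and let p be the pumping length.
Choose w = 0^p 1^p ∈ L, with |w| = 2p ≥ p.
Write w = xyz as guaranteed by the lemma, with |xy| ≤ p and |y| ≥ 1.
Since the first p symbols of w are all 0's and |xy| ≤ p, y lies entirely in the leading 0-block: y = 0^k for some k with 1 ≤ k ≤ p.
Consider xy^0z = xz = 0^{p-k} 1^p. Since k ≥ 1, the 0-count p-k is less than p, so i ≥ j fails; thus xz ∉ L.
Contradiction. Therefore L is not regular.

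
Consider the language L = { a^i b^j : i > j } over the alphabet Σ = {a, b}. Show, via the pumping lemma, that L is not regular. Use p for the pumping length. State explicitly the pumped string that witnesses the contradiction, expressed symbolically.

a^{p+1-k} b^p

Suppose for contradiction that L is regular, and let p be the pumping length.
Choose w = a^{p+1} b^p ∈ L, with |w| = 2p+1 ≥ p.
The pumping lemma gives a decomposition w = xyz where |xy| ≤ p and |y| ≥ 1.
Since the first p symbols of w are all a's and |xy| ≤ p, y lies entirely in the leading a-block: y = a^k for some k with 1 ≤ k ≤ p.
Consider xy^0z = xz = a^{p+1-k} b^p. Since k ≥ 1, the a-count p+1-k is at most p, so i > j fails; thus xz ∉ L.
This contradicts the pumping lemma, so L is not regular.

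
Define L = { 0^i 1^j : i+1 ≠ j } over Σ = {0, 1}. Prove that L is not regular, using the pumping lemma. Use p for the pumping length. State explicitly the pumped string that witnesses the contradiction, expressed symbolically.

0^{p+p!} 1^{p+p!+1}

Toward a contradiction, assume L is regular with pumping length p.
Choose w = 0^p 1^{p+p!+1}. Since p ≠ (p+p!+1)-1 = p+p!, w ∈ L; and |w| ≥ p.
The pumping lemma gives a decomposition w = xyz where |xy| ≤ p and |y| > 0.
Because |xy| ≤ p and w begins with p copies of 0, we have y = 0^k with 1 ≤ k ≤ p.
Since 1 ≤ k ≤ p, k divides p!; set t = 1 + p!/k. Then xy^t z has p + (p!/k)·k = p + p! copies of 0. Now the 0-count is p+p! and (1-count)-1 = (p+p!+1)-1 = p+p!, so i+1 ≠ j fails. So xy^t z = 0^{p+p!} 1^{p+p!+1} ∉ L.
This contradicts the pumping lemma, so L is not regular.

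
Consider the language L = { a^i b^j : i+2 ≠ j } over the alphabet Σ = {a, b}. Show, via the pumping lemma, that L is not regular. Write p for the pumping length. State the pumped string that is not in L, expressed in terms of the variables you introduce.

Assume L is regular. Let p be the pumping length given by the pumping lemma.
Choose w = a^p b^{p+p!+2}. Since p ≠ (p+p!+2)-2 = p+p!, w ∈ L; and |w| ≥ p.
Write w = xyz as guaranteed by the lemma, with |xy| ≤ p and y is nonempty.
Because |xy| ≤ p and w begins with p copies of a, we have y = a^k with 1 ≤ k ≤ p.
Since 1 ≤ k ≤ p, k divides p!; set t = 1 + p!/k. Then xy^t z has p + (p!/k)·k = p + p! copies of a. Now the a-count is p+p! and (b-count)-2 = (p+p!+2)-2 = p+p!, so i+2 ≠ j fails. So xy^t z = a^{p+p!} b^{p+p!+2} ∉ L.
Contradiction. Therefore L is not regular.

a^{p+p!} b^{p+p!+2}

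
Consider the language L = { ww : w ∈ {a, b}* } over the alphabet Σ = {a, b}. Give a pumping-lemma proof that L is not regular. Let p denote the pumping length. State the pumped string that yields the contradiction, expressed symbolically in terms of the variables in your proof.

a^{p+k} b^p a^p b^p

Suppose for contradiction that L is regular, and let p be the pumping length.
Take w = a^p b^p a^p b^p = uu where u = a^pb^p; then w ∈ L and |w| = 4p ≥ p.
By the pumping lemma, w = xyz with |xy| ≤ p and y is nonempty.
Because |xy| ≤ p and w begins with p copies of a, we have y = a^k with 1 ≤ k ≤ p.
Pump with i = 2: xy^2z = a^{p+k} b^p a^p b^p, of length 4p+k. Suppose this equals vv. The string starts with a and ends with b, so v does too; thus the boundary between the two copies of v is a b→a transition. There is exactly one such transition, at position 2p+k, so |v| = 2p+k and |vv| = 4p+2k ≠ 4p+k since k ≥ 1. So xy^2z ∉ L.
Contradiction. Therefore L is not regular.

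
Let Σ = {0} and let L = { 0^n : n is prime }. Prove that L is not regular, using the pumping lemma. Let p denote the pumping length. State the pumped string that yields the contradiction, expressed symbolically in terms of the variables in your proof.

0^{q(1+k)}

Suppose for contradiction that L is regular, and let p be the pumping length.
Let q be a prime with q ≥ p+2 (infinitely many primes exist), and take w = 0^q ∈ L with |w| = q ≥ p.
The pumping lemma gives a decomposition w = xyz where |xy| ≤ p and |y| > 0.
Then y = 0^k for some k with 1 ≤ k ≤ p.
Since 1 ≤ k ≤ p, |xz| = q-k. Pump with i = q+1: |xy^{q+1}z| = (q-k)+(q+1)k = q+qk = q(1+k), which is composite (both factors ≥ 2). So xy^{q+1}z = 0^{q(1+k)} ∉ L.
This is a contradiction; hence L is not regular.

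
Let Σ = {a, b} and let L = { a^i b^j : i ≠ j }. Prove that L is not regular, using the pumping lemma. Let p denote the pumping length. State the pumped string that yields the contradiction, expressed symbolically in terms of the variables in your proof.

a^{p+p!} b^{p+p!}

Suppose for contradiction that L is regular, and let p be the pumping length.
Choose w = a^p b^{p+p!}. Since p ≠ p+p!, w ∈ L; and |w| ≥ p.
Write w = xyz as guaranteed by the lemma, with |xy| ≤ p and y is nonempty.
The first p characters of w are a's, so xy (and hence y) consists only of a's. Write y = a^k, 1 ≤ k ≤ p.
Since 1 ≤ k ≤ p, k divides p!; set t = 1 + p!/k. Then xy^t z has p + (p!/k)·k = p + p! copies of a. Now the a-count equals the b-count, so i ≠ j fails. So xy^t z = a^{p+p!} b^{p+p!} ∉ L.
This is a contradiction; hence L is not regular.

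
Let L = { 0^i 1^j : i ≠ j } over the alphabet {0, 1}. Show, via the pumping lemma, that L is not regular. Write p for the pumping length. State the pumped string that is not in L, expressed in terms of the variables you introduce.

0^{p+p!} 1^{p+p!}

Assume L is regular. Let p be the pumping length given by the pumping lemma.
Choose w = 0^p 1^{p+p!}. Since p ≠ p+p!, w ∈ L; and |w| ≥ p.
The pumping lemma gives a decomposition w = xyz where |xy| ≤ p and |y| > 0.
Because |xy| ≤ p and w begins with p copies of 0, we have y = 0^k with 1 ≤ k ≤ p.
Since 1 ≤ k ≤ p, k divides p!; set t = 1 + p!/k. Then xy^t z has p + (p!/k)·k = p + p! copies of 0. Now the 0-count equals the 1-count, so i ≠ j fails. So xy^t z = 0^{p+p!} 1^{p+p!} ∉ L.
This contradicts the pumping lemma, so L is not regular.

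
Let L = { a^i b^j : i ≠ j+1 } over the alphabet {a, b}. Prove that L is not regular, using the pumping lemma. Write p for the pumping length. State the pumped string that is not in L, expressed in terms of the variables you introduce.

a^{p+p!} b^{p+p!-1}

Suppose for contradiction that L is regular, and let p be the pumping length.
Choose w = a^p b^{p+p!-1}. Since p ≠ (p+p!-1)+1 = p+p!, w ∈ L; and |w| ≥ p.
Write w = xyz as guaranteed by the lemma, with |xy| ≤ p and y is nonempty.
Since the first p symbols of w are all a's and |xy| ≤ p, y lies entirely in the leading a-block: y = a^k for some k with 1 ≤ k ≤ p.
Since 1 ≤ k ≤ p, k divides p!; set t = 1 + p!/k. Then xy^t z has p + (p!/k)·k = p + p! copies of a. Now the a-count is p+p! and (b-count)+1 = (p+p!-1)+1 = p+p!, so i ≠ j+1 fails. So xy^t z = a^{p+p!} b^{p+p!-1} ∉ L.
Contradiction. Therefore L is not regular.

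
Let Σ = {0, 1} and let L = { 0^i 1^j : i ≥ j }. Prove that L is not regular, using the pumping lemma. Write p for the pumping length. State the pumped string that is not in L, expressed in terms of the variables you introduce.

0^{p-k} 1^p

Assume L is regular. Let p be the pumping length given by the pumping lemma.
Choose w = 0^p 1^p ∈ L, with |w| = 2p ≥ p.
Write w = xyz as guaranteed by the lemma, with |xy| ≤ p and |y| > 0.
Since the first p symbols of w are all 0's and |xy| ≤ p, y lies entirely in the leading 0-block: y = 0^k for some k with 1 ≤ k ≤ p.
Consider xy^0z = xz = 0^{p-k} 1^p. Since k ≥ 1, the 0-count p-k is less than p, so i ≥ j fails; thus xz ∉ L.
Contradiction. Therefore L is not regular.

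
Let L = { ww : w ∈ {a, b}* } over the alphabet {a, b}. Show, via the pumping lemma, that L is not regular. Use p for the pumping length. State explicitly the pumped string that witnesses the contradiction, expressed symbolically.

a^{p+k} b^p a^p b^p

Suppose for contradiction that L is regular, and let p be the pumping length.
Take w = a^p b^p a^p b^p = uu where u = a^pb^p; then w ∈ L and |w| = 4p ≥ p.
Write w = xyz as guaranteed by the lemma, with |xy| ≤ p and |y| > 0.
Because |xy| ≤ p and w begins with p copies of a, we have y = a^k with 1 ≤ k ≤ p.
Pump with i = 2: xy^2z = a^{p+k} b^p a^p b^p, of length 4p+k. Suppose this equals vv. The string starts with a and ends with b, so v does too; thus the boundary between the two copies of v is a b→a transition. There is exactly one such transition, at position 2p+k, so |v| = 2p+k and |vv| = 4p+2k ≠ 4p+k since k ≥ 1. So xy^2z ∉ L.
Contradiction. Therefore L is not regular.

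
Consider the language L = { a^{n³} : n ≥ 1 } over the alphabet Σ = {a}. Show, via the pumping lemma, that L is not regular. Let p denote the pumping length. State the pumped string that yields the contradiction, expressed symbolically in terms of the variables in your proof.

Suppose for contradiction that L is regular, and let p be the pumping length.
Take w = a^{p³} ∈ L with |w| = p³ ≥ p.
The pumping lemma gives a decomposition w = xyz where |xy| ≤ p and y is nonempty.
Then y = a^k for some k with 1 ≤ k ≤ p.
Pump with i = 2: xy^2z = a^{p³+k}. Since 1 ≤ k ≤ p, p³ < p³+k ≤ p³+p < p³+3p²+3p+1 = (p+1)³, so p³+k is not a perfect cube. So xy^2z ∉ L.
Contradiction. Therefore L is not regular.

a^{p³+k}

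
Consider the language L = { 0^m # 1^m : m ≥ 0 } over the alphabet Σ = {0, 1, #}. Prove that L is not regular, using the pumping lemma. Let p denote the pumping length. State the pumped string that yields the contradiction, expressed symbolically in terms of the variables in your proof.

0^{p+k} # 1^p

Toward a contradiction, assume L is regular with pumping length p.
Take w = 0^p # 1^p ∈ L with |w| = 2p+1 ≥ p.
Write w = xyz as guaranteed by the lemma, with |xy| ≤ p and |y| ≥ 1.
Because |xy| ≤ p and w begins with p copies of 0, we have y = 0^k with 1 ≤ k ≤ p.
Pump with i = 2: xy^2z = 0^{p+k} # 1^p, which would require p+k = p. But k ≥ 1, so xy^2z ∉ L.
This contradicts the pumping lemma, so L is not regular.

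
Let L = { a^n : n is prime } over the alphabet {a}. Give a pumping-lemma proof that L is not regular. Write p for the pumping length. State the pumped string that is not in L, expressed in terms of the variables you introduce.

Suppose for contradiction that L is regular, and let p be the pumping length.
Let q be a prime with q ≥ p+2 (infinitely many primes exist), and take w = a^q ∈ L with |w| = q ≥ p.
By the pumping lemma, w = xyz with |xy| ≤ p and |y| ≥ 1.
Then y = a^k for some k with 1 ≤ k ≤ p.
Since 1 ≤ k ≤ p, |xz| = q-k. Pump with i = q+1: |xy^{q+1}z| = (q-k)+(q+1)k = q+qk = q(1+k), which is composite (both factors ≥ 2). So xy^{q+1}z = a^{q(1+k)} ∉ L.
Contradiction. Therefore L is not regular.

a^{q(1+k)}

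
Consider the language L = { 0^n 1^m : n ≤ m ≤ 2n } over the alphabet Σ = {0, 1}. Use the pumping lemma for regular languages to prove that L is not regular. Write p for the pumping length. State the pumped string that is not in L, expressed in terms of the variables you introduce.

Suppose for contradiction that L is regular, and let p be the pumping length.
Take w = 0^p 1^p ∈ L (since p ≤ p ≤ 2p), with |w| = 2p ≥ p.
Write w = xyz as guaranteed by the lemma, with |xy| ≤ p and y is nonempty.
Because |xy| ≤ p and w begins with p copies of 0, we have y = 0^k with 1 ≤ k ≤ p.
Pump with i = 2: xy^2z = 0^{p+k} 1^p. Now n = p+k > p = m, so the condition n ≤ m fails. Thus xy^2z ∉ L.
This contradicts the pumping lemma, so L is not regular.

0^{p+k} 1^p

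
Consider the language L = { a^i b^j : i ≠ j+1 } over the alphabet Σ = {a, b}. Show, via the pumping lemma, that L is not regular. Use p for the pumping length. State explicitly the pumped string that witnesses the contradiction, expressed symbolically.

Assume L is regular. Let p be the pumping length given by the pumping lemma.
Choose w = a^p b^{p+p!-1}. Since p ≠ (p+p!-1)+1 = p+p!, w ∈ L; and |w| ≥ p.
By the pumping lemma, w = xyz with |xy| ≤ p and |y| ≥ 1.
The first p characters of w are a's, so xy (and hence y) consists only of a's. Write y = a^k, 1 ≤ k ≤ p.
Since 1 ≤ k ≤ p, k divides p!; set t = 1 + p!/k. Then xy^t z has p + (p!/k)·k = p + p! copies of a. Now the a-count is p+p! and (b-count)+1 = (p+p!-1)+1 = p+p!, so i ≠ j+1 fails. So xy^t z = a^{p+p!} b^{p+p!-1} ∉ L.
This contradicts the pumping lemma, so L is not regular.

a^{p+p!} b^{p+p!-1}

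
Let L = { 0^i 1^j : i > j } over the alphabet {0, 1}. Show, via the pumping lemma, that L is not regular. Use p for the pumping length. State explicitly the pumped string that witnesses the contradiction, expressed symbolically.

0^{p+1-k} 1^p

Toward a contradiction, assume L is regular with pumping length p.
Choose w = 0^{p+1} 1^p ∈ L, with |w| = 2p+1 ≥ p.
The pumping lemma gives a decomposition w = xyz where |xy| ≤ p and |y| ≥ 1.
Since the first p symbols of w are all 0's and |xy| ≤ p, y lies entirely in the leading 0-block: y = 0^k for some k with 1 ≤ k ≤ p.
Consider xy^0z = xz = 0^{p+1-k} 1^p. Since k ≥ 1, the 0-count p+1-k is at most p, so i > j fails; thus xz ∉ L.
This contradicts the pumping lemma, so L is not regular.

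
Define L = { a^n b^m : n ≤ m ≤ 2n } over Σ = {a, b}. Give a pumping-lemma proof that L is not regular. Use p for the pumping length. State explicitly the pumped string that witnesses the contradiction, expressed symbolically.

a^{p+k} b^p

Toward a contradiction, assume L is regular with pumping length p.
Take w = a^p b^p ∈ L (since p ≤ p ≤ 2p), with |w| = 2p ≥ p.
Write w = xyz as guaranteed by the lemma, with |xy| ≤ p and y is nonempty.
The first p characters of w are a's, so xy (and hence y) consists only of a's. Write y = a^k, 1 ≤ k ≤ p.
Pump with i = 2: xy^2z = a^{p+k} b^p. Now n = p+k > p = m, so the condition n ≤ m fails. Thus xy^2z ∉ L.
This is a contradiction; hence L is not regular.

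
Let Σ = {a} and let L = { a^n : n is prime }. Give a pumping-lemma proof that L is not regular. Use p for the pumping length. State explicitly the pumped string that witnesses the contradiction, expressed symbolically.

a^{q(1+k)}

Assume L is regular; let p be its pumping constant.
Let q be a prime with q ≥ p+2 (infinitely many primes exist), and take w = a^q ∈ L with |w| = q ≥ p.
Write w = xyz as guaranteed by the lemma, with |xy| ≤ p and |y| > 0.
Then y = a^k for some k with 1 ≤ k ≤ p.
Since 1 ≤ k ≤ p, |xz| = q-k. Pump with i = q+1: |xy^{q+1}z| = (q-k)+(q+1)k = q+qk = q(1+k), which is composite (both factors ≥ 2). So xy^{q+1}z = a^{q(1+k)} ∉ L.
This contradicts the pumping lemma, so L is not regular.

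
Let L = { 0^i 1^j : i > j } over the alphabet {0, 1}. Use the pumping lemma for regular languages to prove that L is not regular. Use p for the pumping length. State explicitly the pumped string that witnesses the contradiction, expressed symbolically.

Assume L is regular; let p be its pumping constant.
Choose w = 0^{p+1} 1^p ∈ L, with |w| = 2p+1 ≥ p.
The pumping lemma gives a decomposition w = xyz where |xy| ≤ p and |y| > 0.
The first p characters of w are 0's, so xy (and hence y) consists only of 0's. Write y = 0^k, 1 ≤ k ≤ p.
Consider xy^0z = xz = 0^{p+1-k} 1^p. Since k ≥ 1, the 0-count p+1-k is at most p, so i > j fails; thus xz ∉ L.
Contradiction. Therefore L is not regular.

0^{p+1-k} 1^p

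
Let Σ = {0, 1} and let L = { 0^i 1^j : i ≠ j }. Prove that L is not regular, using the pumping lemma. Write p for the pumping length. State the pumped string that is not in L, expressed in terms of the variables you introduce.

0^{p+p!} 1^{p+p!}

Assume L is regular. Let p be the pumping length given by the pumping lemma.
Choose w = 0^p 1^{p+p!}. Since p ≠ p+p!, w ∈ L; and |w| ≥ p.
The pumping lemma gives a decomposition w = xyz where |xy| ≤ p and |y| ≥ 1.
The first p characters of w are 0's, so xy (and hence y) consists only of 0's. Write y = 0^k, 1 ≤ k ≤ p.
Since 1 ≤ k ≤ p, k divides p!; set t = 1 + p!/k. Then xy^t z has p + (p!/k)·k = p + p! copies of 0. Now the 0-count equals the 1-count, so i ≠ j fails. So xy^t z = 0^{p+p!} 1^{p+p!} ∉ L.
This contradicts the pumping lemma, so L is not regular.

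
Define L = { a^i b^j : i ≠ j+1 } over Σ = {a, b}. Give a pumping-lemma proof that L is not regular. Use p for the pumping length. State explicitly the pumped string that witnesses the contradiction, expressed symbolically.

a^{p+p!} b^{p+p!-1}

Assume L is regular; let p be its pumping constant.
Choose w = a^p b^{p+p!-1}. Since p ≠ (p+p!-1)+1 = p+p!, w ∈ L; and |w| ≥ p.
Write w = xyz as guaranteed by the lemma, with |xy| ≤ p and |y| > 0.
The first p characters of w are a's, so xy (and hence y) consists only of a's. Write y = a^k, 1 ≤ k ≤ p.
Since 1 ≤ k ≤ p, k divides p!; set t = 1 + p!/k. Then xy^t z has p + (p!/k)·k = p + p! copies of a. Now the a-count is p+p! and (b-count)+1 = (p+p!-1)+1 = p+p!, so i ≠ j+1 fails. So xy^t z = a^{p+p!} b^{p+p!-1} ∉ L.
Contradiction. Therefore L is not regular.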